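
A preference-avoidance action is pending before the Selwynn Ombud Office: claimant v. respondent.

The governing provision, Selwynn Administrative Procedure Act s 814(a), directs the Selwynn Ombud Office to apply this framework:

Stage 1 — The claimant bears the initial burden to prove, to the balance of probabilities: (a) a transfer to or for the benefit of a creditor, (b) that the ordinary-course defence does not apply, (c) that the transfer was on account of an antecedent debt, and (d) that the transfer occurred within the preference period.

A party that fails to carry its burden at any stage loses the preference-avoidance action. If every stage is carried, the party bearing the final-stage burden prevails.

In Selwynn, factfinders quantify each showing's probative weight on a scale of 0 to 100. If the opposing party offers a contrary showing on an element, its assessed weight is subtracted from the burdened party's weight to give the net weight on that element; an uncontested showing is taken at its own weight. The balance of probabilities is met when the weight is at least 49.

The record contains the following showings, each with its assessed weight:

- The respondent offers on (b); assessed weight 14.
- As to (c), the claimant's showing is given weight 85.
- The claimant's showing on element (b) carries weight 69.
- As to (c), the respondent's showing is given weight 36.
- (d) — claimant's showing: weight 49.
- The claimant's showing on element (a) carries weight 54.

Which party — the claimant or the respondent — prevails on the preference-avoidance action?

claimant

Stage 1 (claimant, the balance of probabilities, weight is at least 49): (a) 54 ≥ 49 — meets; (b) net 69−14=55 ≥ 49 — meets; (c) net 85−36=49 ≥ 49 — meets; (d) 49 ≥ 49 — meets.
  The claimant carries the last stage.
Every stage carried; the claimant prevails.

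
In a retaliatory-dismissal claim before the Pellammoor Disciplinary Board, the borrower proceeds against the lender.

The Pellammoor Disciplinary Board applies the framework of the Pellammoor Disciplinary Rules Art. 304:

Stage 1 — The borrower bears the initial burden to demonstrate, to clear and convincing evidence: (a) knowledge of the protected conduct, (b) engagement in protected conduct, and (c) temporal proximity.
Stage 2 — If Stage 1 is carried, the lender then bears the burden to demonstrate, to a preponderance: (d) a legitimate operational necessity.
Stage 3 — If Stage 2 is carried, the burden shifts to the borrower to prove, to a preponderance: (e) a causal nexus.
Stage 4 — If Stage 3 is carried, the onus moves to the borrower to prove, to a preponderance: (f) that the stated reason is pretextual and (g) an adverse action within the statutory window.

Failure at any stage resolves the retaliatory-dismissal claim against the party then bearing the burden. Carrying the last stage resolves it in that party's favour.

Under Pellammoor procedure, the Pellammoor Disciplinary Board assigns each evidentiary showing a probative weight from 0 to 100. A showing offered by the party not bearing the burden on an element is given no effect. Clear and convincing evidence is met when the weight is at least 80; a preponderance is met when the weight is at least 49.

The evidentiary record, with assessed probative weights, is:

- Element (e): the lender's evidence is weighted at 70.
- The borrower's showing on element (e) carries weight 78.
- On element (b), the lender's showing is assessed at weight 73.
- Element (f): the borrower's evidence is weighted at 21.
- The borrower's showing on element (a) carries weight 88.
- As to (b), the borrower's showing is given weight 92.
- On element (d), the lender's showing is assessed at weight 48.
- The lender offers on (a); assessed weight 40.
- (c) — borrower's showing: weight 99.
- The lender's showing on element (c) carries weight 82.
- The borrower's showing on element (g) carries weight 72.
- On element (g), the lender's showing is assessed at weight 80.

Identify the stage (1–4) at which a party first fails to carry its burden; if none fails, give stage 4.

stage 2

Stage 1 (borrower, clear and convincing evidence, weight is at least 80): (a) 88 (lender's 40 disregarded) ≥ 80 — meets; (b) 92 (lender's 73 disregarded) ≥ 80 — meets; (c) 99 (lender's 82 disregarded) ≥ 80 — meets.
  The borrower carries Stage 1; the lender now bears the burden.
Stage 2 (lender, a preponderance, weight is at least 49): (d) 48 < 49 — fails.
  The lender does not carry Stage 2.
The borrower prevails.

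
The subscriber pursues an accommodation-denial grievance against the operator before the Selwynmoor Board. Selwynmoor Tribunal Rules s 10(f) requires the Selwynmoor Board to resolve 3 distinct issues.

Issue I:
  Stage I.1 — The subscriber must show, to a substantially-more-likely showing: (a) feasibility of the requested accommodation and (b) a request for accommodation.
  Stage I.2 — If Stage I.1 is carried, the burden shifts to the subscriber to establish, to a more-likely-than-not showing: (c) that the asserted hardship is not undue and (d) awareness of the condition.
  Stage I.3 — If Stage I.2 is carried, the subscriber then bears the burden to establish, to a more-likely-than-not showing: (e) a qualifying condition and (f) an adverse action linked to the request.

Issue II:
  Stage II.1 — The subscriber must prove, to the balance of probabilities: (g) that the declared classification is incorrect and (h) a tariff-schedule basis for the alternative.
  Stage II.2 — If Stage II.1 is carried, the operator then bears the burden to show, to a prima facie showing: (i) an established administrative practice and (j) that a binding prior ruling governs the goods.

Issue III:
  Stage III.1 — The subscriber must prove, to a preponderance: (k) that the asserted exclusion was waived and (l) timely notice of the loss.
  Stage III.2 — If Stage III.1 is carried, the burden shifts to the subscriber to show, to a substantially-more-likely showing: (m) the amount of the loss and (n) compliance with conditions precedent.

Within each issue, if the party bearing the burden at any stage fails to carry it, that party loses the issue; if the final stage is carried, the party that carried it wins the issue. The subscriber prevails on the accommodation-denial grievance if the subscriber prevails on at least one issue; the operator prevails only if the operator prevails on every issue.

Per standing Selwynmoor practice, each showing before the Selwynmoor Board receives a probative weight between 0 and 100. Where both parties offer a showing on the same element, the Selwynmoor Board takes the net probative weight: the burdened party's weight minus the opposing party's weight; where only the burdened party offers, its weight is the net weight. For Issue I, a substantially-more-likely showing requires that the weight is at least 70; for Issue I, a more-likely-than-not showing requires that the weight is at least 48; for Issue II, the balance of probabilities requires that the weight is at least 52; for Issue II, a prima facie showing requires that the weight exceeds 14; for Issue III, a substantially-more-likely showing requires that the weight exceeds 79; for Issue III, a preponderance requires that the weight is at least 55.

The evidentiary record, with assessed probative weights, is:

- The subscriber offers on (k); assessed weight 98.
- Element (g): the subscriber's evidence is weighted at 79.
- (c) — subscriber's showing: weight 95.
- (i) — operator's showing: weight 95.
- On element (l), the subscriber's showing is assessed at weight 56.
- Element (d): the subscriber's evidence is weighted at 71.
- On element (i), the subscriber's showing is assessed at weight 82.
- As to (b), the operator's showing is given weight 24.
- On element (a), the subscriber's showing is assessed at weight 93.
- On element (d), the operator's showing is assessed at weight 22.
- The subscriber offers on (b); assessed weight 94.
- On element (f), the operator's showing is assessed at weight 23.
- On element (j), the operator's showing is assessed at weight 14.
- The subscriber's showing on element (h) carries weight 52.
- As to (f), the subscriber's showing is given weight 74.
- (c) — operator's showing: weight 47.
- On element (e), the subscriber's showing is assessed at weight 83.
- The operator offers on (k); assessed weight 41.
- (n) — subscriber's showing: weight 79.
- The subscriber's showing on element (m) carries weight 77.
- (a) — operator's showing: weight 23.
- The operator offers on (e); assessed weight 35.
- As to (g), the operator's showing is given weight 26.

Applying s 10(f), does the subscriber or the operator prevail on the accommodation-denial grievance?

— Issue I —
At Stage I.1 the subscriber must meet a substantially-more-likely showing (weight is at least 70): on (a) the weight is 93 less the opposing 23 gives net 70, ≥ 70, so (a) meets the standard; on (b) the weight is 94 less the opposing 24 gives net 70, which does reach 70, so (b) meets the standard.
  Stage I.1 is satisfied; the subscriber continues to bear the burden.
At Stage I.2 the subscriber must meet a more-likely-than-not showing (weight is at least 48): on (c) the weight is 95 less the opposing 47 gives net 48, ≥ 48, so (c) meets the standard; on (d) the weight is 71 less the opposing 22 gives net 49, ≥ 48, so (d) meets the standard.
  All elements met. The subscriber retains the burden for Stage I.3.
At Stage I.3 the subscriber must meet a more-likely-than-not showing (weight is at least 48): on (e) the weight is 83 less the opposing 35 gives net 48, which does reach 48, so (e) meets the standard; on (f) the weight is 74 less the opposing 23 gives net 51, which does reach 48, so (f) meets the standard.
  All elements met at the final stage.
With every stage satisfied, the subscriber prevails on this issue.
— Issue II —
Stage II.1 — burden on subscriber; standard: the balance of probabilities (weight is at least 52).
    (g): 79 − 26 = 53 ≥ 52 [met]
    (h): 52 ≥ 52 [met]
  All elements met. The burden passes to the operator.
Stage II.2 — burden on operator; standard: a prima facie showing (weight exceeds 14).
    (i): 95 − 82 = 13 ≤ 14 [not met]
    (j): 14 ≤ 14 [not met]
  The operator does not carry Stage II.2.
So the subscriber prevails on this issue.
— Issue III —
At Stage III.1 the subscriber must meet a preponderance (weight is at least 55): on (k) the weight is 98 less the opposing 41 gives net 57, which does reach 55, so (k) meets the standard; on (l) the weight is 56, ≥ 55, so (l) meets the standard.
  Stage III.1 carried; the burden remains with the subscriber.
At Stage III.2 the subscriber must meet a substantially-more-likely showing (weight exceeds 79): on (m) the weight is 77, ≤ 79, so (m) does not meet the standard; on (n) the weight is 79, ≤ 79, so (n) does not meet the standard.
  Stage III.2 not carried; the subscriber fails its burden.
The operator prevails on this issue.
Per-issue: Issue I → subscriber; Issue II → subscriber; Issue III → operator. The subscriber must prevail on at least one issue; overall, the subscriber prevails.

subscriber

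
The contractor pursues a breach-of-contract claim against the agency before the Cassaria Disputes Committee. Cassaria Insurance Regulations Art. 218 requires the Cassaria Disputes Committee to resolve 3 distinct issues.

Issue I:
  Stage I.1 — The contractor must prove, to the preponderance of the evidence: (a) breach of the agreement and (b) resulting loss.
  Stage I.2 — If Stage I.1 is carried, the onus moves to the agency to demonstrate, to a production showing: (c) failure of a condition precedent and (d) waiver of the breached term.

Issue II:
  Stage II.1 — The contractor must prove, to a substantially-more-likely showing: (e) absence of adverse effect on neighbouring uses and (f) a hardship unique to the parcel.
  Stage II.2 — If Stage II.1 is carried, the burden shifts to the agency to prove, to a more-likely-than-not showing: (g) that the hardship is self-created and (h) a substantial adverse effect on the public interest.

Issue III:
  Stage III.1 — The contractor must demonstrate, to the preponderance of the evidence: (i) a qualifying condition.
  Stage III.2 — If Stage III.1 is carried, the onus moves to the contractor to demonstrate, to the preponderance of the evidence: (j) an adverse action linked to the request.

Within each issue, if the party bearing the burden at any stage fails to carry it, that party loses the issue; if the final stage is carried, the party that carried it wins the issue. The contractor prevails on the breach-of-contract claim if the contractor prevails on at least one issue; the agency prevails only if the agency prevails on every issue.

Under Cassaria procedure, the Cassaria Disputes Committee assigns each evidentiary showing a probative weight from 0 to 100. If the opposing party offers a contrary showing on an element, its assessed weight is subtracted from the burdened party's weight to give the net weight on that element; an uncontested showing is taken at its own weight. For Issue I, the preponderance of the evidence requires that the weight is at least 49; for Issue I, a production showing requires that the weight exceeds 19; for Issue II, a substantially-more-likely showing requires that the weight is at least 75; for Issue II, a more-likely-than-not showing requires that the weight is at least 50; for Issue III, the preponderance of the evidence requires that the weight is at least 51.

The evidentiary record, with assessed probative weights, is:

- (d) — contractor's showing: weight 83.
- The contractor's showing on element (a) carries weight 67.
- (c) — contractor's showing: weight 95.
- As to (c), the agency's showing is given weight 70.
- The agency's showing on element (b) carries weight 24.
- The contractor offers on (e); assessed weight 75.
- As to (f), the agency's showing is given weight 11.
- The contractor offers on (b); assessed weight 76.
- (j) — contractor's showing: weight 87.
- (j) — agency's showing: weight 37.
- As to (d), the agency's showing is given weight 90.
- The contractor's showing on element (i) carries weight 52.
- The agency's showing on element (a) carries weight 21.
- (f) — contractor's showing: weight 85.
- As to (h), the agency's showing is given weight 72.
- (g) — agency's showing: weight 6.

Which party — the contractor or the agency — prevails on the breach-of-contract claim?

agency

— Issue I —
Stage I.1 — burden on contractor; standard: the preponderance of the evidence (weight is at least 49).
    (a): 67 − 21 = 46 < 49 [not met]
    (b): 76 − 24 = 52 ≥ 49 [met]
  Stage I.1 not carried; the contractor fails its burden.
The analysis ends at Stage I.1; the agency prevails on this issue.
— Issue II —
Stage II.1 — burden on contractor; standard: a substantially-more-likely showing (weight is at least 75).
    (e): 75 ≥ 75 [met]
    (f): 85 − 11 = 74 < 75 [not met]
  Stage II.1 not carried; the contractor fails its burden.
So the agency prevails on this issue.
— Issue III —
At Stage III.1 the contractor must meet the preponderance of the evidence (weight is at least 51): on (i) the weight is 52, ≥ 51, so (i) meets the standard.
  Stage III.1 carried; the burden remains with the contractor.
At Stage III.2 the contractor must meet the preponderance of the evidence (weight is at least 51): on (j) the weight is 87 less the opposing 37 gives net 50, < 51, so (j) does not meet the standard.
  The contractor does not carry Stage III.2.
The agency prevails on this issue.
Per-issue: Issue I → agency; Issue II → agency; Issue III → agency. The contractor must prevail on at least one issue; overall, the agency prevails.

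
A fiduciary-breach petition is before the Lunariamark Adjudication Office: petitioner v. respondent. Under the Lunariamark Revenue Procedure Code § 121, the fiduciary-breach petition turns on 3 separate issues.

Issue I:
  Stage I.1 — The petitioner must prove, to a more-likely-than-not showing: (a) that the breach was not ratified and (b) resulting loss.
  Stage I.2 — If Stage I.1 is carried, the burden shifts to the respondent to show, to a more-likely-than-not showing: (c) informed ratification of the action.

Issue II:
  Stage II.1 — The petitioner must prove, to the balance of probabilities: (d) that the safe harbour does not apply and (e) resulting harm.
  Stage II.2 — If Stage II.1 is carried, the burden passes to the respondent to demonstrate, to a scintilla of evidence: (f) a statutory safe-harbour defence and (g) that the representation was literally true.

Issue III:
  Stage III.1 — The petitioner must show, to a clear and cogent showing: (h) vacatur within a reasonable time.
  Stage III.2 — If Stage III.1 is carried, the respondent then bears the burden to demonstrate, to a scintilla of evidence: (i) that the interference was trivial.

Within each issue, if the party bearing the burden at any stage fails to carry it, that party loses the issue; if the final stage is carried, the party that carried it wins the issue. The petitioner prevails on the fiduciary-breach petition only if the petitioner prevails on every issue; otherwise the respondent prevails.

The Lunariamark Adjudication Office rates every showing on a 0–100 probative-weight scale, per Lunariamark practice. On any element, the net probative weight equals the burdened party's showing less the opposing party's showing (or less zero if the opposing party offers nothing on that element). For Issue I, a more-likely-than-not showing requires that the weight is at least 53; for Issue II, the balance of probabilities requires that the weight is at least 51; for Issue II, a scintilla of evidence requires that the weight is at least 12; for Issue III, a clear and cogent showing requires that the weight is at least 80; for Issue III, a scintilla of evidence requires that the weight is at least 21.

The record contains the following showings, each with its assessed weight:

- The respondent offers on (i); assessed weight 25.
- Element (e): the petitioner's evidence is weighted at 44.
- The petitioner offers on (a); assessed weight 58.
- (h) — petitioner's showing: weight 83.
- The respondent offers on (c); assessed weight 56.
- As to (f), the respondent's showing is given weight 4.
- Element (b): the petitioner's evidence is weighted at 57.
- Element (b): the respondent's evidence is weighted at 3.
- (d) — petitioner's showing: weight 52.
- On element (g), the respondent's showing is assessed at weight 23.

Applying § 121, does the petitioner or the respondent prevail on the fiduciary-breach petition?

respondent

— Issue I —
Stage I.1 (petitioner, a more-likely-than-not showing, weight is at least 53): (a) 58 ≥ 53 — meets; (b) net 57−3=54 ≥ 53 — meets.
  Stage I.1 carried; the burden shifts to the respondent.
Stage I.2 (respondent, a more-likely-than-not showing, weight is at least 53): (c) 56 ≥ 53 — meets.
  Stage I.2 carried; the final stage is satisfied.
Every stage carried; the respondent prevails on this issue.
— Issue II —
At Stage II.1 the petitioner must meet the balance of probabilities (weight is at least 51): on (d) the weight is 52, ≥ 51, so (d) meets the standard; on (e) the weight is 44, which does not reach 51, so (e) does not meet the standard.
  Stage II.1 not carried; the petitioner fails its burden.
The respondent prevails on this issue.
— Issue III —
Stage III.1 (petitioner, a clear and cogent showing, weight is at least 80): (h) 83 ≥ 80 — meets.
  Stage III.1 carried; the burden shifts to the respondent.
Stage III.2 (respondent, a scintilla of evidence, weight is at least 21): (i) 25 ≥ 21 — meets.
  Stage III.2 carried; the final stage is satisfied.
Every stage carried; the respondent prevails on this issue.
Per-issue: Issue I → respondent; Issue II → respondent; Issue III → respondent. The petitioner must prevail on every issue; overall, the respondent prevails.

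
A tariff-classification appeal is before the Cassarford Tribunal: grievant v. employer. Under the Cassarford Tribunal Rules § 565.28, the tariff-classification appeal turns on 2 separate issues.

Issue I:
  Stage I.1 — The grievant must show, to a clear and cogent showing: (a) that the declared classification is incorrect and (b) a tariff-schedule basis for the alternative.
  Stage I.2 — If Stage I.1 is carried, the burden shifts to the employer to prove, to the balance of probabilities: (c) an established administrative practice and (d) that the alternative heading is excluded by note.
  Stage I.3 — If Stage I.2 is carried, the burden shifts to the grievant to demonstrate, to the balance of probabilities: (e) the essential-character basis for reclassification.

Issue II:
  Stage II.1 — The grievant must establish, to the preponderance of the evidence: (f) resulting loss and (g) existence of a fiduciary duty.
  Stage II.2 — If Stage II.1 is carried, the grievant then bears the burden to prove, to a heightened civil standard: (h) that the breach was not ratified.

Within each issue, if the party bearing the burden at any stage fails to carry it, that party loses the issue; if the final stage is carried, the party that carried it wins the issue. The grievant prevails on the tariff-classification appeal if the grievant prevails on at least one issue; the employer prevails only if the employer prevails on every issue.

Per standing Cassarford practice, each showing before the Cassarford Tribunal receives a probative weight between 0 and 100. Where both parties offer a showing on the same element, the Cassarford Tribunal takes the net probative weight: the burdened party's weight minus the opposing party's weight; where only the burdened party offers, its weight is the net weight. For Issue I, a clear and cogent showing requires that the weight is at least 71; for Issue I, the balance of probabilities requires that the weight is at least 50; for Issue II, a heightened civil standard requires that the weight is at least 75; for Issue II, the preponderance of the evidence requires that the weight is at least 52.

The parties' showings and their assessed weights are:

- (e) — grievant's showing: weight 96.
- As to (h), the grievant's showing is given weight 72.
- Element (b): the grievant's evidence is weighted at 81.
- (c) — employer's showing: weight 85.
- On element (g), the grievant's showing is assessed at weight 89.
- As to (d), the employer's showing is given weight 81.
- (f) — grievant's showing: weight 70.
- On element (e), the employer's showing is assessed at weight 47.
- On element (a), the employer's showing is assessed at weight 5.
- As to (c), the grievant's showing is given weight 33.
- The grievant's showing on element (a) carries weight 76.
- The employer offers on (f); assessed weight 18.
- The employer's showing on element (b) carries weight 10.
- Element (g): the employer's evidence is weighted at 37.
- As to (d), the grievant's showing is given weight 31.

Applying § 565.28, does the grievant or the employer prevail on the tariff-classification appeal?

— Issue I —
Stage I.1 — burden on grievant; standard: a clear and cogent showing (weight is at least 71).
    (a): 76 − 5 = 71 ≥ 71 [met]
    (b): 81 − 10 = 71 ≥ 71 [met]
  The grievant carries Stage I.1; the employer now bears the burden.
Stage I.2 — burden on employer; standard: the balance of probabilities (weight is at least 50).
    (c): 85 − 33 = 52 ≥ 50 [met]
    (d): 81 − 31 = 50 ≥ 50 [met]
  The employer carries Stage I.2; the grievant now bears the burden.
Stage I.3 — burden on grievant; standard: the balance of probabilities (weight is at least 50).
    (e): 96 − 47 = 49 < 50 [not met]
  Not every element is met, so the grievant fails to carry Stage I.3.
The analysis ends at Stage I.3; the employer prevails on this issue.
— Issue II —
Stage II.1 (grievant, the preponderance of the evidence, weight is at least 52): (f) net 70−18=52 ≥ 52 — meets; (g) net 89−37=52 ≥ 52 — meets.
  Stage II.1 carried; the burden remains with the grievant.
Stage II.2 (grievant, a heightened civil standard, weight is at least 75): (h) 72 < 75 — fails.
  The grievant does not carry Stage II.2.
The employer prevails on this issue.
Per-issue: Issue I → employer; Issue II → employer. The grievant must prevail on at least one issue; overall, the employer prevails.

employer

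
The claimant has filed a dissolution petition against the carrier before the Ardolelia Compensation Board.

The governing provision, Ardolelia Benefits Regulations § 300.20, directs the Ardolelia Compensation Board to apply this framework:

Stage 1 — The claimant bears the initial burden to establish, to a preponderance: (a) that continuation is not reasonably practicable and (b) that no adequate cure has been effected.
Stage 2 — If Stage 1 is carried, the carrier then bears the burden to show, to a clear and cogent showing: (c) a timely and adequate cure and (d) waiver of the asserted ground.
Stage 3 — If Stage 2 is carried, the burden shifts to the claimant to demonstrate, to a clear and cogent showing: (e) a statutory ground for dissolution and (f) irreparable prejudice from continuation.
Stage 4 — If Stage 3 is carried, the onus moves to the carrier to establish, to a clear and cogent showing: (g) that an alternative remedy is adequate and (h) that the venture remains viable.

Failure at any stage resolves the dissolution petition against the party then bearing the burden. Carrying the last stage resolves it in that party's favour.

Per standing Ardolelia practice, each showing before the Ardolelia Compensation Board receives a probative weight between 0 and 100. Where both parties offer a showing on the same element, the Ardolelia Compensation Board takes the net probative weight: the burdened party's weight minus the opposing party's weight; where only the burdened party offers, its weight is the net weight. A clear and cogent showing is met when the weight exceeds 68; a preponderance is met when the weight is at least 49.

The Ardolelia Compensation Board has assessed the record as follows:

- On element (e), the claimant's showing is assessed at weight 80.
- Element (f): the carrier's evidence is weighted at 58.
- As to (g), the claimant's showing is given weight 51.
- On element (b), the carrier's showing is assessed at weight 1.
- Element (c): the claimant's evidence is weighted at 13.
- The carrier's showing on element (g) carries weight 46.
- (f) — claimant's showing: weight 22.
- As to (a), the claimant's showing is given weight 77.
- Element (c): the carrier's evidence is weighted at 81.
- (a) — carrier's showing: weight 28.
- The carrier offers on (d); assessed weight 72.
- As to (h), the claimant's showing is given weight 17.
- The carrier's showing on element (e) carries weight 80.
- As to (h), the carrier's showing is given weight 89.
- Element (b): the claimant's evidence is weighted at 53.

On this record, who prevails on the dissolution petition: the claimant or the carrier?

At Stage 1 the claimant must meet a preponderance (weight is at least 49): on (a) the weight is 77 less the opposing 28 gives net 49, ≥ 49, so (a) meets the standard; on (b) the weight is 53 less the opposing 1 gives net 52, which does reach 49, so (b) meets the standard.
  Stage 1 carried; the burden shifts to the carrier.
At Stage 2 the carrier must meet a clear and cogent showing (weight exceeds 68): on (c) the weight is 81 less the opposing 13 gives net 68, which does not exceed 68, so (c) does not meet the standard; on (d) the weight is 72, which does exceed 68, so (d) meets the standard.
  The carrier does not carry Stage 2.
The analysis ends at Stage 2; the claimant prevails.

claimant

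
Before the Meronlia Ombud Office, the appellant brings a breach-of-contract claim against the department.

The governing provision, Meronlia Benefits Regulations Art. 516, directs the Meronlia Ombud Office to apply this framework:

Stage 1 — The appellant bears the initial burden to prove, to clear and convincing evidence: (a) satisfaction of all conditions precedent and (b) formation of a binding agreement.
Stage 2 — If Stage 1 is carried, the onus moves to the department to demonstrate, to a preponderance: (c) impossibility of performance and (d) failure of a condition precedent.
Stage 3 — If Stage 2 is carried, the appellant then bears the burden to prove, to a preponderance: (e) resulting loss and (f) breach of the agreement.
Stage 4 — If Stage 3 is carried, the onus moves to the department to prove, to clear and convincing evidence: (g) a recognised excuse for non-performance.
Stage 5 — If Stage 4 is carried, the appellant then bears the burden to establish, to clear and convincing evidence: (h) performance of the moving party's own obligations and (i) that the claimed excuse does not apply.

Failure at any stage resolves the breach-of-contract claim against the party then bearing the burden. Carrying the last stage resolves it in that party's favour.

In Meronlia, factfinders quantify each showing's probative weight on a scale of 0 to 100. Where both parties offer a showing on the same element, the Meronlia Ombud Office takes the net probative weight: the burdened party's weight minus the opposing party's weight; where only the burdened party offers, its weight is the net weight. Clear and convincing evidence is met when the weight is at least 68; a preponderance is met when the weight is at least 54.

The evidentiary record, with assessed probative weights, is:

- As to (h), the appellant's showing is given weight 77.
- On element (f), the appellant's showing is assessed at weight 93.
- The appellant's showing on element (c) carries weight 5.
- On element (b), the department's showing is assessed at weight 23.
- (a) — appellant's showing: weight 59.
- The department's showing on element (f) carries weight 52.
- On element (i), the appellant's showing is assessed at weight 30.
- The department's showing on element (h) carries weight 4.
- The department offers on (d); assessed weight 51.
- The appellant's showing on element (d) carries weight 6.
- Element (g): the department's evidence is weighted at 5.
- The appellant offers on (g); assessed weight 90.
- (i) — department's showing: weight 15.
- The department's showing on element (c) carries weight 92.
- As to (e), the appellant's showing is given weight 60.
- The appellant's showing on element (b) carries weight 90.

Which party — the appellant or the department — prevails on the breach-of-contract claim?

Stage 1 (appellant, clear and convincing evidence, weight is at least 68): (a) 59 < 68 — fails; (b) net 90−23=67 < 68 — fails.
  Stage 1 not carried; the appellant fails its burden.
So the department prevails.

department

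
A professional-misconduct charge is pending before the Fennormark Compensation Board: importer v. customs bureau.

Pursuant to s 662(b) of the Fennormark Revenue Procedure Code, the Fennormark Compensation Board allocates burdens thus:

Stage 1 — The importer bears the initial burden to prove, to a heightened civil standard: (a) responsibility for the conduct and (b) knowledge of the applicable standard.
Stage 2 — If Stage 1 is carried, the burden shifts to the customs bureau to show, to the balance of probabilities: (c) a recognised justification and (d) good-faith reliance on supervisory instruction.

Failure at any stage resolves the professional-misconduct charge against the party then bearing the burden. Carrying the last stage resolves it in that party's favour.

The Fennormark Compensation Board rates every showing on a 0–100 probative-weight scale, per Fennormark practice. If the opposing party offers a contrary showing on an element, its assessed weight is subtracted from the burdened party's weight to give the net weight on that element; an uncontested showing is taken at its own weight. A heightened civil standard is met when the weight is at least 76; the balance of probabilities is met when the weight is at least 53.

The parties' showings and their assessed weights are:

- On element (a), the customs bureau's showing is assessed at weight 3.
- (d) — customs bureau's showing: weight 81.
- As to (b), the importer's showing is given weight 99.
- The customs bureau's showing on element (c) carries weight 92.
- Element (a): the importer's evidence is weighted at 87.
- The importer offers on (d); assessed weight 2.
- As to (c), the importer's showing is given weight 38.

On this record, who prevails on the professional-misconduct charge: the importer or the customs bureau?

customs bureau

Stage 1 — burden on importer; standard: a heightened civil standard (weight is at least 76).
    (a): 87 − 3 = 84 ≥ 76 [met]
    (b): 99 ≥ 76 [met]
  The importer carries Stage 1; the customs bureau now bears the burden.
Stage 2 — burden on customs bureau; standard: the balance of probabilities (weight is at least 53).
    (c): 92 − 38 = 54 ≥ 53 [met]
    (d): 81 − 2 = 79 ≥ 53 [met]
  Stage 2 carried; the final stage is satisfied.
Every stage carried; the customs bureau prevails.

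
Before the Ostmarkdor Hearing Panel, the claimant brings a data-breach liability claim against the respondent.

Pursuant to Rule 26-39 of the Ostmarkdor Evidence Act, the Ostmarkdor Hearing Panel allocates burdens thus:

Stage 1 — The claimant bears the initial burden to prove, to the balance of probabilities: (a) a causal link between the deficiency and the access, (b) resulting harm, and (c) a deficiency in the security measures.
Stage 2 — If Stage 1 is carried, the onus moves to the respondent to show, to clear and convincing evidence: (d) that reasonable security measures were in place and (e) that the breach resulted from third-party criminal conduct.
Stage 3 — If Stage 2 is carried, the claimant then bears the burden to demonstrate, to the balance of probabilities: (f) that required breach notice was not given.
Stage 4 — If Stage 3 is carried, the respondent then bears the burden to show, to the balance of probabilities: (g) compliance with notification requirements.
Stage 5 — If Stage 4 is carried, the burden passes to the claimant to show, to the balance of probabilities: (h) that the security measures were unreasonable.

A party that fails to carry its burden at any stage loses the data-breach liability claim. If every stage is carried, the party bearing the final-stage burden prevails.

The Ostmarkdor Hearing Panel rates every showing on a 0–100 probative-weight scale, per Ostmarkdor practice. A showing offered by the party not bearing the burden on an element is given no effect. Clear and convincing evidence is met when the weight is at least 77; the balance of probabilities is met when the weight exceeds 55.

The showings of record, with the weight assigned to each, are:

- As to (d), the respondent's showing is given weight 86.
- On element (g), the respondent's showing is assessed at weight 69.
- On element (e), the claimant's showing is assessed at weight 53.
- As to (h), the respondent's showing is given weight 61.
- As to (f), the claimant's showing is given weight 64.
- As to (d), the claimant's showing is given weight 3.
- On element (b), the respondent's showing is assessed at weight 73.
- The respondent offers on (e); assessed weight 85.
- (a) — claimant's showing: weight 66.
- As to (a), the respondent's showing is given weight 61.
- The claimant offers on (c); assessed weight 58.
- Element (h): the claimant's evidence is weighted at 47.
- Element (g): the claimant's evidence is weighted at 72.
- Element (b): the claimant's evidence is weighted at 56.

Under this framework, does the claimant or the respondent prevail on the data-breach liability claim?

respondent

Stage 1 — burden on claimant; standard: the balance of probabilities (weight exceeds 55).
    (a): 66 (respondent's 61 disregarded) > 55 [met]
    (b): 56 (respondent's 73 disregarded) > 55 [met]
    (c): 58 > 55 [met]
  Stage 1 carried; the burden shifts to the respondent.
Stage 2 — burden on respondent; standard: clear and convincing evidence (weight is at least 77).
    (d): 86 (claimant's 3 disregarded) ≥ 77 [met]
    (e): 85 (claimant's 53 disregarded) ≥ 77 [met]
  All elements met. The burden passes to the claimant.
Stage 3 — burden on claimant; standard: the balance of probabilities (weight exceeds 55).
    (f): 64 > 55 [met]
  Stage 3 carried; the burden shifts to the respondent.
Stage 4 — burden on respondent; standard: the balance of probabilities (weight exceeds 55).
    (g): 69 (claimant's 72 disregarded) > 55 [met]
  All elements met. The burden passes to the claimant.
Stage 5 — burden on claimant; standard: the balance of probabilities (weight exceeds 55).
    (h): 47 (respondent's 61 disregarded) ≤ 55 [not met]
  The claimant does not carry Stage 5.
The respondent prevails.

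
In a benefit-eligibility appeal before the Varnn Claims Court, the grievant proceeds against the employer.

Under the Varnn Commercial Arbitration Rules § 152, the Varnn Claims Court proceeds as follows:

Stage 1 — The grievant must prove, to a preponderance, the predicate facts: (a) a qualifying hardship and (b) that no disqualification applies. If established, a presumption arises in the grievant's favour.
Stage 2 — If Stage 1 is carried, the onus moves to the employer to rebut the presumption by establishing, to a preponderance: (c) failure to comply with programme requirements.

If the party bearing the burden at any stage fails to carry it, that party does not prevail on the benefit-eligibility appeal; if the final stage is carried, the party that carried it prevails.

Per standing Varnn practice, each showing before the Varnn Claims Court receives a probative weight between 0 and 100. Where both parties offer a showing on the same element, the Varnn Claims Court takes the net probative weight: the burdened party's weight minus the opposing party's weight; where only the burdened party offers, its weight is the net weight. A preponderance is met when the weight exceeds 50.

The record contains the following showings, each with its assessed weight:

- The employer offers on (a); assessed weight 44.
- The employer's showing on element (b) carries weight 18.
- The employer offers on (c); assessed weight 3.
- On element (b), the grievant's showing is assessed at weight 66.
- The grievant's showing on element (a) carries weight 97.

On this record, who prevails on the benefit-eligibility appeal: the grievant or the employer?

At Stage 1 the grievant must meet a preponderance (weight exceeds 50): on (a) the weight is 97 less the opposing 44 gives net 53, > 50, so (a) meets the standard; on (b) the weight is 66 less the opposing 18 gives net 48, ≤ 50, so (b) does not meet the standard.
  Not every element is met, so the grievant fails to carry Stage 1.
The employer prevails.

employer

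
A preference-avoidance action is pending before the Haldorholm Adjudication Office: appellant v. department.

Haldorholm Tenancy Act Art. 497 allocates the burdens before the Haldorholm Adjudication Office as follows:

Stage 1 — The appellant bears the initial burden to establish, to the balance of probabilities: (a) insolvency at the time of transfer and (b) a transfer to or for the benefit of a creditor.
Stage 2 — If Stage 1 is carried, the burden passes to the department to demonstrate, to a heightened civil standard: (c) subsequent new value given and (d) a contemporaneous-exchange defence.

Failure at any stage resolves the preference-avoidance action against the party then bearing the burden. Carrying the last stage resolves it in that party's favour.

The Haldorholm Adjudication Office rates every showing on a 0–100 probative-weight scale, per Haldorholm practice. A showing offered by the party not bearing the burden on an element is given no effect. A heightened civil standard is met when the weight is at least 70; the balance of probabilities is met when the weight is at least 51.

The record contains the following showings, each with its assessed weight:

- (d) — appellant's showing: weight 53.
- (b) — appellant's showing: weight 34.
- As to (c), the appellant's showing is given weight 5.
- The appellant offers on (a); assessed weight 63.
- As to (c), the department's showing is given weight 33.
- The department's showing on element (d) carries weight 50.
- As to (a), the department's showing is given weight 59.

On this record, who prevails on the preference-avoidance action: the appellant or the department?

At Stage 1 the appellant must meet the balance of probabilities (weight is at least 51): on (a) the weight is 63 (the department's 59 is given no effect), which does reach 51, so (a) meets the standard; on (b) the weight is 34, which does not reach 51, so (b) does not meet the standard.
  The appellant does not carry Stage 1.
So the department prevails.

department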